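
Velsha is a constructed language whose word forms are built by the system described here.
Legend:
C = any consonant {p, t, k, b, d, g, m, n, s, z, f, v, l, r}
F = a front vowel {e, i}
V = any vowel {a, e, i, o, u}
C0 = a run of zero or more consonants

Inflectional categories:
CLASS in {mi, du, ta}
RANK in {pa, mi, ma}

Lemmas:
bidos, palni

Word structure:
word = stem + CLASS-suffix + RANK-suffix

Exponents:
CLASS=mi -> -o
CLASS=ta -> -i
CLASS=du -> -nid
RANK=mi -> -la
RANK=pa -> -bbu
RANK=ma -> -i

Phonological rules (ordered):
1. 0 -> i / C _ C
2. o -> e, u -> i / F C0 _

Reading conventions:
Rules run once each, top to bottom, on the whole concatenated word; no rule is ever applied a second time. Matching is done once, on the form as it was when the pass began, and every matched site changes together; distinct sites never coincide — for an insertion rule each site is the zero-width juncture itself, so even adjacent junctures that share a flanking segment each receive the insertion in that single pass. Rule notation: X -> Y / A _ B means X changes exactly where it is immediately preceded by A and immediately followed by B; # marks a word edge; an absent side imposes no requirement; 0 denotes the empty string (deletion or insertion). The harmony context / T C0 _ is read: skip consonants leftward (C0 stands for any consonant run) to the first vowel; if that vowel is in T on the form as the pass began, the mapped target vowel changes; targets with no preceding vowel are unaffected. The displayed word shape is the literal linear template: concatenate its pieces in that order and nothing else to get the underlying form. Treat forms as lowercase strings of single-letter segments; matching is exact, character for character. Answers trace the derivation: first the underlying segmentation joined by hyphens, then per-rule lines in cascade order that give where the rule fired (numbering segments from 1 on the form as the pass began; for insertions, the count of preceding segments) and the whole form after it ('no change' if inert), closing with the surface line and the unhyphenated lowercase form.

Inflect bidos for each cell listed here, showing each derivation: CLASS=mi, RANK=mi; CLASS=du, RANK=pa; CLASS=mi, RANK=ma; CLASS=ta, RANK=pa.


cell CLASS=mi, RANK=mi:
underlying: bidos-o-la
1. 0 -> i / C _ C: no change
2. o -> e, u -> i / F C0 _: fires at position(s) 4: bidesola
surface: bidesola

cell CLASS=du, RANK=pa:
underlying: bidos-nid-bbu
1. 0 -> i / C _ C: inserts after position(s) 5, 8, 9: bidosinidibibu
2. o -> e, u -> i / F C0 _: fires at position(s) 4, 14: bidesinidibibi
surface: bidesinidibibi

cell CLASS=mi, RANK=ma:
underlying: bidos-o-i
1. 0 -> i / C _ C: no change
2. o -> e, u -> i / F C0 _: fires at position(s) 4: bidesoi
surface: bidesoi

cell CLASS=ta, RANK=pa:
underlying: bidos-i-bbu
1. 0 -> i / C _ C: inserts after position(s) 7: bidosibibu
2. o -> e, u -> i / F C0 _: fires at position(s) 4, 10: bidesibibi
surface: bidesibibi


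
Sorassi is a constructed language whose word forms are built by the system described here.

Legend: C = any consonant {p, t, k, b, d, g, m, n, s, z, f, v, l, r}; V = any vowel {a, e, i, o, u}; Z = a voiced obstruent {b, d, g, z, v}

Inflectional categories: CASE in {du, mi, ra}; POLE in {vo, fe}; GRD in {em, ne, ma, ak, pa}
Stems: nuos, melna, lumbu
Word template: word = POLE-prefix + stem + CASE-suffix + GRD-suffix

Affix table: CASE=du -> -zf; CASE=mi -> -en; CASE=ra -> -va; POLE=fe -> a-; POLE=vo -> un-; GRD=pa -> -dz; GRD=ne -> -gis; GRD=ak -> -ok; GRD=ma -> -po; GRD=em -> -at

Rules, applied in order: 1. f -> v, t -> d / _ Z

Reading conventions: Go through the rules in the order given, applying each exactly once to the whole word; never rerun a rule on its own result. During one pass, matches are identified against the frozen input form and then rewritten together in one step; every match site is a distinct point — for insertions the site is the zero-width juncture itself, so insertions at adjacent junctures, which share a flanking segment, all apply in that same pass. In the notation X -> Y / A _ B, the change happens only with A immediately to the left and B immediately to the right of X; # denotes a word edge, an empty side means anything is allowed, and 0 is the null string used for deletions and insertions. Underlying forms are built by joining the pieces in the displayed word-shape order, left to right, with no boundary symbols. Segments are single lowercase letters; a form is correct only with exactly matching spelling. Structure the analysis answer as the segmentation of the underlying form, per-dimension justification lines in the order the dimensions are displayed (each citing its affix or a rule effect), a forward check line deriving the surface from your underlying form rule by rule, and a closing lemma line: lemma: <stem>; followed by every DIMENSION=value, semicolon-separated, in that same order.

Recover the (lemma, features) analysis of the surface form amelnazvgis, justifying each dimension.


underlying: a-melna-zf-gis
CASE=du - signalled by the affix -zf
POLE=fe - signalled by the affix a-
GRD=ne - signalled by the affix -gis
check: amelnazfgis -> amelnazvgis
lemma: melna; CASE=du; POLE=fe; GRD=ne


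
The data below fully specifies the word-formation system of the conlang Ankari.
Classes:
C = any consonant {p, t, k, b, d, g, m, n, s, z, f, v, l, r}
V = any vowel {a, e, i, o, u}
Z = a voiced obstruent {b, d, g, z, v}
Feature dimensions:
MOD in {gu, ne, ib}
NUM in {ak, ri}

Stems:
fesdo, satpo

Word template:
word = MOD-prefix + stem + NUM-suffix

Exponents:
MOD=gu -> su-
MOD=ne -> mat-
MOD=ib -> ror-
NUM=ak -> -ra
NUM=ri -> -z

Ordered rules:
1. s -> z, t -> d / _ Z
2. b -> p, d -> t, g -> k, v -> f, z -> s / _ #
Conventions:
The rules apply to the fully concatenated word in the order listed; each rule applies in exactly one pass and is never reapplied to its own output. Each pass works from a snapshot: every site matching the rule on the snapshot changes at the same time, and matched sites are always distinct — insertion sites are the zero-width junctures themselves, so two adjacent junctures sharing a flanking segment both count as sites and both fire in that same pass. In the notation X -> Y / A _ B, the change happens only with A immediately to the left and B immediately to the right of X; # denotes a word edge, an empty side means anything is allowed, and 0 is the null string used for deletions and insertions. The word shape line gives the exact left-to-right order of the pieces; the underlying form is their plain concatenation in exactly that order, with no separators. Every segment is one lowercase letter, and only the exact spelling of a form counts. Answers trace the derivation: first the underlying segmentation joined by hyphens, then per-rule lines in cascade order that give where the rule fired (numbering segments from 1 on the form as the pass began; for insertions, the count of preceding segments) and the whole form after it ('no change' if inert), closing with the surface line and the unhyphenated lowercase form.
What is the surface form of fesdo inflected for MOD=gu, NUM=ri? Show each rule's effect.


underlying: su-fesdo-z
1. s -> z, t -> d / _ Z: fires at position(s) 5: sufezdoz
2. b -> p, d -> t, g -> k, v -> f, z -> s / _ #: fires at position(s) 8: sufezdos
surface: sufezdos


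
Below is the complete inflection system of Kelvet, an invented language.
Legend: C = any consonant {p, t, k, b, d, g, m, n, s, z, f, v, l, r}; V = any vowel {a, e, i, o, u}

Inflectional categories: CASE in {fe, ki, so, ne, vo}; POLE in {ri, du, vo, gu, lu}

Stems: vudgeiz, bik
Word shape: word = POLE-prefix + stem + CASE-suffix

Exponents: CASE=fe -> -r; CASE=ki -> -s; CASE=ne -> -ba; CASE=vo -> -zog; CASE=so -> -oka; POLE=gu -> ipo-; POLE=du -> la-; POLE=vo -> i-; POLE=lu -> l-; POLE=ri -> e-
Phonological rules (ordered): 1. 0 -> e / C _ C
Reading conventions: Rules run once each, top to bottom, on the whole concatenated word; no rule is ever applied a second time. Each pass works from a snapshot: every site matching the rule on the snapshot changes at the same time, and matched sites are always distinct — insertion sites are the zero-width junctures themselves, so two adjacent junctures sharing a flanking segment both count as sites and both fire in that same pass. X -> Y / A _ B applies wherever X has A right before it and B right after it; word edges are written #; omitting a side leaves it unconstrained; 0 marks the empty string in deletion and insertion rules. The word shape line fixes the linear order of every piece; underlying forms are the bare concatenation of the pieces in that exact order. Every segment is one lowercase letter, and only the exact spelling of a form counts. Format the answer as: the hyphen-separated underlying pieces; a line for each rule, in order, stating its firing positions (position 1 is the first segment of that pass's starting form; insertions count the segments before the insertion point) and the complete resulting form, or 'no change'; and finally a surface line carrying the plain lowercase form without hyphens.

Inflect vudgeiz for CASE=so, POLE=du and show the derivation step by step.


underlying: la-vudgeiz-oka
1. 0 -> e / C _ C: inserts after position(s) 5: lavudegeizoka
surface: lavudegeizoka


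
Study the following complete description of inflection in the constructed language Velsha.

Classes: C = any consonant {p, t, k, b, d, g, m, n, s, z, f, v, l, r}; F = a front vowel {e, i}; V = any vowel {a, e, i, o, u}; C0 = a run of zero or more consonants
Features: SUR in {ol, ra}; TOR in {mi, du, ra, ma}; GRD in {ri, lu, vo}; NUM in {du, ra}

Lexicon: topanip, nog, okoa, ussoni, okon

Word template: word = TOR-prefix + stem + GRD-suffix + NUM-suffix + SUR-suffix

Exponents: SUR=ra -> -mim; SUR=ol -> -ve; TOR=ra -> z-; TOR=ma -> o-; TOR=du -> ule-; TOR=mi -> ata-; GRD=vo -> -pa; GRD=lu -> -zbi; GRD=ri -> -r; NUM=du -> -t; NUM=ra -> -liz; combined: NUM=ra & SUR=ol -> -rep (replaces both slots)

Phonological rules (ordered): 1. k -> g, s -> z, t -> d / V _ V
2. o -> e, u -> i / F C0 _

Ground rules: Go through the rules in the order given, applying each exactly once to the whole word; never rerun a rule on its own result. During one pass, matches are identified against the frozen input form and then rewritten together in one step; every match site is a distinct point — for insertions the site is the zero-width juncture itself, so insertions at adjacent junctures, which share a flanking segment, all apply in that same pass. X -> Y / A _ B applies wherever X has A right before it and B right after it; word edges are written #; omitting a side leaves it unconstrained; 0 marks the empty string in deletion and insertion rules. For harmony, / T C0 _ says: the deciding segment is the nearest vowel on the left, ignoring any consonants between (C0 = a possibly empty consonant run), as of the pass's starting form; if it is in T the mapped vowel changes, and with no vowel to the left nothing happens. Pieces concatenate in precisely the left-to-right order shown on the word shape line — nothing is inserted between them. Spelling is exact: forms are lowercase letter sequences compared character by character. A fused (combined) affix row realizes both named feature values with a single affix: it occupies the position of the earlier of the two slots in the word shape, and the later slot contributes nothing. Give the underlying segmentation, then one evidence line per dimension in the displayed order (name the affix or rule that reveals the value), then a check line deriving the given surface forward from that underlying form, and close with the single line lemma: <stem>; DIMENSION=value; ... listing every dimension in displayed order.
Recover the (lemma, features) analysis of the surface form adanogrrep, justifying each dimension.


underlying: ata-nog-r-rep
SUR=ol - signalled by the combined affix row
TOR=mi - signalled by the affix ata-
GRD=ri - signalled by the affix -r
NUM=ra - signalled by the combined affix row
check: atanogrrep -> adanogrrep -> adanogrrep
lemma: nog; SUR=ol; TOR=mi; GRD=ri; NUM=ra


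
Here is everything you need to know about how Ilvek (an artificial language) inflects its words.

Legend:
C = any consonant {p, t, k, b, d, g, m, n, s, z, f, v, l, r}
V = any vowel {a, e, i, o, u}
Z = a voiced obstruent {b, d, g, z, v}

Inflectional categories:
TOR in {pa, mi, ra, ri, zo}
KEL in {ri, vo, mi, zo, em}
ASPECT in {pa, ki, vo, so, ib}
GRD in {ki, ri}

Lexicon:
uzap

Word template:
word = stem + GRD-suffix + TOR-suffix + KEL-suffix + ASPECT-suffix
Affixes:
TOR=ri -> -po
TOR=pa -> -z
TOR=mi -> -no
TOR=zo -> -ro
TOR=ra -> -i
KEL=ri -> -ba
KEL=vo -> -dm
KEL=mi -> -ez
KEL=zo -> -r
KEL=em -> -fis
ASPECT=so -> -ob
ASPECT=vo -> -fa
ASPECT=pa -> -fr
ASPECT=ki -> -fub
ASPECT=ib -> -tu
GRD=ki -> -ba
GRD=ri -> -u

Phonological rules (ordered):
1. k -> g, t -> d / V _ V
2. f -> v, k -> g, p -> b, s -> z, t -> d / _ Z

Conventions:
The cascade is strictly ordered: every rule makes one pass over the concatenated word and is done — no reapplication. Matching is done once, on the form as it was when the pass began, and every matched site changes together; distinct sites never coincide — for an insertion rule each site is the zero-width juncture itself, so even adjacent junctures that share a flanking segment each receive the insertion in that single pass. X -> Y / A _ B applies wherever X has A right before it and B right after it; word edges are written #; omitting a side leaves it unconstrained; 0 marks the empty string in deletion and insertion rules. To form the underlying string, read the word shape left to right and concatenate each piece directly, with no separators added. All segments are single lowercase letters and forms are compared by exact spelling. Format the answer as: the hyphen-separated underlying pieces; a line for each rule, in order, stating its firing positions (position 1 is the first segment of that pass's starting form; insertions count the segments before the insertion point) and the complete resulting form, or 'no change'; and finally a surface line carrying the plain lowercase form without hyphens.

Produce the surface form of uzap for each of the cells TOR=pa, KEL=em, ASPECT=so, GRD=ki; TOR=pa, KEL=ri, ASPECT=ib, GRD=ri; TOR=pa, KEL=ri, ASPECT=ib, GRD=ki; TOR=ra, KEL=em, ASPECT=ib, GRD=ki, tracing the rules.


cell TOR=pa, KEL=em, ASPECT=so, GRD=ki:
underlying: uzap-ba-z-fis-ob
1. k -> g, t -> d / V _ V: no change
2. f -> v, k -> g, p -> b, s -> z, t -> d / _ Z: fires at position(s) 4: uzabbazfisob
surface: uzabbazfisob

cell TOR=pa, KEL=ri, ASPECT=ib, GRD=ri:
underlying: uzap-u-z-ba-tu
1. k -> g, t -> d / V _ V: fires at position(s) 9: uzapuzbadu
2. f -> v, k -> g, p -> b, s -> z, t -> d / _ Z: no change
surface: uzapuzbadu

cell TOR=pa, KEL=ri, ASPECT=ib, GRD=ki:
underlying: uzap-ba-z-ba-tu
1. k -> g, t -> d / V _ V: fires at position(s) 10: uzapbazbadu
2. f -> v, k -> g, p -> b, s -> z, t -> d / _ Z: fires at position(s) 4: uzabbazbadu
surface: uzabbazbadu

cell TOR=ra, KEL=em, ASPECT=ib, GRD=ki:
underlying: uzap-ba-i-fis-tu
1. k -> g, t -> d / V _ V: no change
2. f -> v, k -> g, p -> b, s -> z, t -> d / _ Z: fires at position(s) 4: uzabbaifistu
surface: uzabbaifistu


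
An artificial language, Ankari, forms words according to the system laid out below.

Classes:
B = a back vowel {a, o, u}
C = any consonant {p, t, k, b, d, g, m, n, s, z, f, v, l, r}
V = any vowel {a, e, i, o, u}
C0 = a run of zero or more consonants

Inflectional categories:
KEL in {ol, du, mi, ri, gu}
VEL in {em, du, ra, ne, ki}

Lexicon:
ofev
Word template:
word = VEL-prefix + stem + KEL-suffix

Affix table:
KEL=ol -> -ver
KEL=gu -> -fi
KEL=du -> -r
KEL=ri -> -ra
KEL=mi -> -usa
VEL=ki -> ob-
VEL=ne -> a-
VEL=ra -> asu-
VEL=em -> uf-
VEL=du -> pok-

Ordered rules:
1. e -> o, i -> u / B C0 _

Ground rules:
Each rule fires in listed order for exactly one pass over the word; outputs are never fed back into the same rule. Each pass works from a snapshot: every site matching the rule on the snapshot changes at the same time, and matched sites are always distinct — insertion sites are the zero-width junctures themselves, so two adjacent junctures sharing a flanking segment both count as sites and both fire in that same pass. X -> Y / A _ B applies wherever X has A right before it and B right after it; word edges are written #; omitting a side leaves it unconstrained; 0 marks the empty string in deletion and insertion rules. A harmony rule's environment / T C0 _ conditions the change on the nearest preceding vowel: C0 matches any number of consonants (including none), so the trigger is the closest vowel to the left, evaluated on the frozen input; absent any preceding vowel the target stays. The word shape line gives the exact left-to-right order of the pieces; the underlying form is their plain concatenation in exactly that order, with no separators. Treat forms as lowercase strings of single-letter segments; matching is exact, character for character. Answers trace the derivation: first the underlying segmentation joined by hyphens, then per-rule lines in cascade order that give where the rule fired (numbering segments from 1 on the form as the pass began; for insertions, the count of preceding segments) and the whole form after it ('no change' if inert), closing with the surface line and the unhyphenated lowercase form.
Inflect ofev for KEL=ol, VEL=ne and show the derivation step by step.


underlying: a-ofev-ver
1. e -> o, i -> u / B C0 _: fires at position(s) 4: aofovver
surface: aofovver


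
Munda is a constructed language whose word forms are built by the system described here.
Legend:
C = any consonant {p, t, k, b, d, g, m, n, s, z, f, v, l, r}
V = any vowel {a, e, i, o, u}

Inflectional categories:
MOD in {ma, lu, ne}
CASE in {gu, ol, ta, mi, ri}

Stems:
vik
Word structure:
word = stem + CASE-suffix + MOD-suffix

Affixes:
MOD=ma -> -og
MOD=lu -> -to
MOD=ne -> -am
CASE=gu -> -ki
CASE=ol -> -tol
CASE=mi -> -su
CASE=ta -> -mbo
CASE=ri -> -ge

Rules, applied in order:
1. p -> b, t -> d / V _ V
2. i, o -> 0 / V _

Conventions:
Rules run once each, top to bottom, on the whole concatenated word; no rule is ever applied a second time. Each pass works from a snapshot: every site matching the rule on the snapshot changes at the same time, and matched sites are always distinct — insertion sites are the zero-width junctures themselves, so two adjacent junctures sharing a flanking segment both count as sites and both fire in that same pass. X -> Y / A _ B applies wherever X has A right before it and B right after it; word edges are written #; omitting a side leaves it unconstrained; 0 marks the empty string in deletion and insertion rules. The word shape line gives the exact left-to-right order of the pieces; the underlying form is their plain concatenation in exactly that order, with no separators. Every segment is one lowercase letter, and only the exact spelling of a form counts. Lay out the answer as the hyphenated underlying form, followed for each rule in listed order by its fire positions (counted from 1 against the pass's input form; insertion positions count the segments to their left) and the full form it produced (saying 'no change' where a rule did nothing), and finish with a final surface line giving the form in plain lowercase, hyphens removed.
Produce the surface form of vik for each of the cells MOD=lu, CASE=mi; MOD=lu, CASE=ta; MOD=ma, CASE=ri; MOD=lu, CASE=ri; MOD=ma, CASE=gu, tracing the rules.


cell MOD=lu, CASE=mi:
underlying: vik-su-to
1. p -> b, t -> d / V _ V: fires at position(s) 6: viksudo
2. i, o -> 0 / V _: no change
surface: viksudo

cell MOD=lu, CASE=ta:
underlying: vik-mbo-to
1. p -> b, t -> d / V _ V: fires at position(s) 7: vikmbodo
2. i, o -> 0 / V _: no change
surface: vikmbodo

cell MOD=ma, CASE=ri:
underlying: vik-ge-og
1. p -> b, t -> d / V _ V: no change
2. i, o -> 0 / V _: fires at position(s) 6: vikgeg
surface: vikgeg

cell MOD=lu, CASE=ri:
underlying: vik-ge-to
1. p -> b, t -> d / V _ V: fires at position(s) 6: vikgedo
2. i, o -> 0 / V _: no change
surface: vikgedo

cell MOD=ma, CASE=gu:
underlying: vik-ki-og
1. p -> b, t -> d / V _ V: no change
2. i, o -> 0 / V _: fires at position(s) 6: vikkig
surface: vikkig


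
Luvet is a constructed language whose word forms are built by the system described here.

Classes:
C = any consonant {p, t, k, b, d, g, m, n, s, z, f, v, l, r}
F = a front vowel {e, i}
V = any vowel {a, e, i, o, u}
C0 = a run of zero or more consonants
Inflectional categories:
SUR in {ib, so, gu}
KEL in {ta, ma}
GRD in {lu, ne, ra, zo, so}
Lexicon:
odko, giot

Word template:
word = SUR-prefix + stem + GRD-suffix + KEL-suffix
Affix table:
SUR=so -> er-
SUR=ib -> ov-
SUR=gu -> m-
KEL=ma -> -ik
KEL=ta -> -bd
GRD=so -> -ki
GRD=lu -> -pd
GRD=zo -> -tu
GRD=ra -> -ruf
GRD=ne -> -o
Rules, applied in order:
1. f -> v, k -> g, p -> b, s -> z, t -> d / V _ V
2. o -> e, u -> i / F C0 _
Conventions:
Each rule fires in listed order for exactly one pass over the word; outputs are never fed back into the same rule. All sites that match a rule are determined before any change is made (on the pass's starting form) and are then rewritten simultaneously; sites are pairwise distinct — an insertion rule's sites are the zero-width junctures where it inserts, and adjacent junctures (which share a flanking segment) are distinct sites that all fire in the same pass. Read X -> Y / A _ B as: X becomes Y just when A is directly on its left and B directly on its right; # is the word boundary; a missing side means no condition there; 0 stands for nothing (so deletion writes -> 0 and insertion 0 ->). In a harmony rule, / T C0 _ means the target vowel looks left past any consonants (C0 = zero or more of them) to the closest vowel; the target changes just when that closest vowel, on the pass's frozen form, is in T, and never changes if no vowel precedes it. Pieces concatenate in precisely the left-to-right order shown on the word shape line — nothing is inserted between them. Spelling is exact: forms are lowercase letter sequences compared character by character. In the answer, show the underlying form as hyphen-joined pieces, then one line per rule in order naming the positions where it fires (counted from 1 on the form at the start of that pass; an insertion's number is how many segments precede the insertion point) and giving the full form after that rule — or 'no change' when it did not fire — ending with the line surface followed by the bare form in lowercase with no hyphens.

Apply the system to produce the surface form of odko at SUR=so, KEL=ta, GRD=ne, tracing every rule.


underlying: er-odko-o-bd
1. f -> v, k -> g, p -> b, s -> z, t -> d / V _ V: no change
2. o -> e, u -> i / F C0 _: fires at position(s) 3: eredkoobd
surface: eredkoobd


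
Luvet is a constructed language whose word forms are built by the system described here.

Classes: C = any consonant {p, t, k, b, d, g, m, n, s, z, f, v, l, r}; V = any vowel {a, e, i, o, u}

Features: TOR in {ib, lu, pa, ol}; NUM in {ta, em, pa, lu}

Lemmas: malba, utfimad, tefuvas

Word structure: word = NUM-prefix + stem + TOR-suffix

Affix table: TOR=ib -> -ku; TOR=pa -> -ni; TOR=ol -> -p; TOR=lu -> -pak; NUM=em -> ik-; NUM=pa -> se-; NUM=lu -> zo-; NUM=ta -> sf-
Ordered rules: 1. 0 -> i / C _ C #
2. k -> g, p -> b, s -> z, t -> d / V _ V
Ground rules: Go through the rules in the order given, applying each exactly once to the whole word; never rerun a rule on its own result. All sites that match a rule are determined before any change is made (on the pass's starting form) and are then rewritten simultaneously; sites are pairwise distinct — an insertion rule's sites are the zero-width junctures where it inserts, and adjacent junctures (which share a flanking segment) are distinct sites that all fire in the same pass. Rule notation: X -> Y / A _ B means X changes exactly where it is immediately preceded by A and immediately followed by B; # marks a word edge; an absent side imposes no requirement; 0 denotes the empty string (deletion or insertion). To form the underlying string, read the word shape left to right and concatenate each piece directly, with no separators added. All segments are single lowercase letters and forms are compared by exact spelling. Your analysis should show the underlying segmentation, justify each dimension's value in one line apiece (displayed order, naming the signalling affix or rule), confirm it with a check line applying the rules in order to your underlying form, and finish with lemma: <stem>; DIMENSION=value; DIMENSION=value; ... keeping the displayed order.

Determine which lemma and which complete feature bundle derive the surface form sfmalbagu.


underlying: sf-malba-ku
TOR=ib - signalled by the affix -ku
NUM=ta - signalled by the affix sf-
check: sfmalbaku -> sfmalbaku -> sfmalbagu
lemma: malba; TOR=ib; NUM=ta


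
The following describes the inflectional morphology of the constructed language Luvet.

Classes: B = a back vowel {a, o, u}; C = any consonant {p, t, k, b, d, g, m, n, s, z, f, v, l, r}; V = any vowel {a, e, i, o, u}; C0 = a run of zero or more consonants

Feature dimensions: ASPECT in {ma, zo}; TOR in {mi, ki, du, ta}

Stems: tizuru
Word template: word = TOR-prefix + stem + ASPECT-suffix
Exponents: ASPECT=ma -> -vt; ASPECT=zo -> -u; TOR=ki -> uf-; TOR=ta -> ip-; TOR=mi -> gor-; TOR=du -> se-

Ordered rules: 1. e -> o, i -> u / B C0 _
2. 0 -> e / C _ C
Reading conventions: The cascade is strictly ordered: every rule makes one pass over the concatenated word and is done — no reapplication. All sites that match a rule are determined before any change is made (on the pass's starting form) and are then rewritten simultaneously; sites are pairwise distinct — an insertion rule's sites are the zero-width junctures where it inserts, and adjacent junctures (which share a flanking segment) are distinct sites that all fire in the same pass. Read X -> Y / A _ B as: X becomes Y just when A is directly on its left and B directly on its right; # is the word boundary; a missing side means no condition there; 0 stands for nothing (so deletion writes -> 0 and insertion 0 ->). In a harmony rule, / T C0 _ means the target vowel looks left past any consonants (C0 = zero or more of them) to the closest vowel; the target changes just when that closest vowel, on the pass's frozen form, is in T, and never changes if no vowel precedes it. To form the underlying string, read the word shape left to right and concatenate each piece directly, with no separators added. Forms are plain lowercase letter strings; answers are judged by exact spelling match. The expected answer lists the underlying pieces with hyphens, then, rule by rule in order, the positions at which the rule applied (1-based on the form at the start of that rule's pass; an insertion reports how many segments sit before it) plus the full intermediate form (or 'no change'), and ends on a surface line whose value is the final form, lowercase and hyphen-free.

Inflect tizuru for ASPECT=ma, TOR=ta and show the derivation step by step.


underlying: ip-tizuru-vt
1. e -> o, i -> u / B C0 _: no change
2. 0 -> e / C _ C: inserts after position(s) 2, 9: ipetizuruvet
surface: ipetizuruvet


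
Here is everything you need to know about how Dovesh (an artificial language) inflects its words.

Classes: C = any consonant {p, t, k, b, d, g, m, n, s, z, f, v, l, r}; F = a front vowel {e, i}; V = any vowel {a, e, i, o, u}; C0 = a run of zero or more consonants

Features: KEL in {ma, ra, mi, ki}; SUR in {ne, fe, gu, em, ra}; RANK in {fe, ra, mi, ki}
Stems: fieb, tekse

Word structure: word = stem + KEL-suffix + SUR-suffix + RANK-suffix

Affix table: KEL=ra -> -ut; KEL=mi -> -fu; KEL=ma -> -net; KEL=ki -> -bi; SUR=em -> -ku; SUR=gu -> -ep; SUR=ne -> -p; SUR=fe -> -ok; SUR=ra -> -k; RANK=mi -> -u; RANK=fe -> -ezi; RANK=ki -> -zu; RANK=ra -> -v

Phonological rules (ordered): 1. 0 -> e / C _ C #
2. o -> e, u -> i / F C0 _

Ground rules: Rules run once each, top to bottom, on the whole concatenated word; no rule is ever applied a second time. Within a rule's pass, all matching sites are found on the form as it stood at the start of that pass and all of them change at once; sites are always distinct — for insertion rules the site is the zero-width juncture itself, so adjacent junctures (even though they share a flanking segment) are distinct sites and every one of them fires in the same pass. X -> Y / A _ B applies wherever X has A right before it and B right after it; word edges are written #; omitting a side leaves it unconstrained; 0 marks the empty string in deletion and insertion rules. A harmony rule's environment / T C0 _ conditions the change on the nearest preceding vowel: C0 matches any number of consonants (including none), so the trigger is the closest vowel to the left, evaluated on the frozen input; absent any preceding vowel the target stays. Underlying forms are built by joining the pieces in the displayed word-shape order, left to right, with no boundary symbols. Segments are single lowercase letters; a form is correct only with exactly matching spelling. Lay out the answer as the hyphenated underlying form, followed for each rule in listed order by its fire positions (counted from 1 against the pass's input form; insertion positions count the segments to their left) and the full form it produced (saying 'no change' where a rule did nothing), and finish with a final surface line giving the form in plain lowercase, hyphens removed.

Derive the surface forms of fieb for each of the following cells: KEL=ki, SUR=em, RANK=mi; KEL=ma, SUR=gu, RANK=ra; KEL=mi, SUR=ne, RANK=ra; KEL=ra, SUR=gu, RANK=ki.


cell KEL=ki, SUR=em, RANK=mi:
underlying: fieb-bi-ku-u
1. 0 -> e / C _ C #: no change
2. o -> e, u -> i / F C0 _: fires at position(s) 8: fiebbikiu
surface: fiebbikiu

cell KEL=ma, SUR=gu, RANK=ra:
underlying: fieb-net-ep-v
1. 0 -> e / C _ C #: inserts after position(s) 9: fiebnetepev
2. o -> e, u -> i / F C0 _: no change
surface: fiebnetepev

cell KEL=mi, SUR=ne, RANK=ra:
underlying: fieb-fu-p-v
1. 0 -> e / C _ C #: inserts after position(s) 7: fiebfupev
2. o -> e, u -> i / F C0 _: fires at position(s) 6: fiebfipev
surface: fiebfipev

cell KEL=ra, SUR=gu, RANK=ki:
underlying: fieb-ut-ep-zu
1. 0 -> e / C _ C #: no change
2. o -> e, u -> i / F C0 _: fires at position(s) 5, 10: fiebitepzi
surface: fiebitepzi


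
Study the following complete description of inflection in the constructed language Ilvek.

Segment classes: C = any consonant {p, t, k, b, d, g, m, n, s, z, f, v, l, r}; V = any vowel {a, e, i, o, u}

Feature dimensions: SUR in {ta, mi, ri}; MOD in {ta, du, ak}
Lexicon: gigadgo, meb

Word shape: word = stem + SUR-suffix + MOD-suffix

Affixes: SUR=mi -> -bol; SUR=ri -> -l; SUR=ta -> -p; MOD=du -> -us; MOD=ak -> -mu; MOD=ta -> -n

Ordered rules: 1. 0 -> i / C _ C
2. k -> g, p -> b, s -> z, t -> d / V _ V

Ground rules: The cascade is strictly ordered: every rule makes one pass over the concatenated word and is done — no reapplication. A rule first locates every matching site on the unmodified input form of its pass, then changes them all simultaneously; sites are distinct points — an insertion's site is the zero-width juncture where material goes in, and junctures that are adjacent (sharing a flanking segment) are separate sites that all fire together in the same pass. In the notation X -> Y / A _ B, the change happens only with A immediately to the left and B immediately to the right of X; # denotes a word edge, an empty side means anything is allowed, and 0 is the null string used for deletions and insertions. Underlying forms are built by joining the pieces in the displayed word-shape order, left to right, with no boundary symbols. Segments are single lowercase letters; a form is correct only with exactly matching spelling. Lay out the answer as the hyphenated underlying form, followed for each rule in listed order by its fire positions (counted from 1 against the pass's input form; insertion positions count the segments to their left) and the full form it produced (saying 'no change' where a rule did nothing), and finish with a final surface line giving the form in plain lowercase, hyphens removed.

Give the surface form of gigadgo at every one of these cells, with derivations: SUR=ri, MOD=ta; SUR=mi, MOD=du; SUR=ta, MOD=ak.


cell SUR=ri, MOD=ta:
underlying: gigadgo-l-n
1. 0 -> i / C _ C: inserts after position(s) 5, 8: gigadigolin
2. k -> g, p -> b, s -> z, t -> d / V _ V: no change
surface: gigadigolin

cell SUR=mi, MOD=du:
underlying: gigadgo-bol-us
1. 0 -> i / C _ C: inserts after position(s) 5: gigadigobolus
2. k -> g, p -> b, s -> z, t -> d / V _ V: no change
surface: gigadigobolus

cell SUR=ta, MOD=ak:
underlying: gigadgo-p-mu
1. 0 -> i / C _ C: inserts after position(s) 5, 8: gigadigopimu
2. k -> g, p -> b, s -> z, t -> d / V _ V: fires at position(s) 9: gigadigobimu
surface: gigadigobimu


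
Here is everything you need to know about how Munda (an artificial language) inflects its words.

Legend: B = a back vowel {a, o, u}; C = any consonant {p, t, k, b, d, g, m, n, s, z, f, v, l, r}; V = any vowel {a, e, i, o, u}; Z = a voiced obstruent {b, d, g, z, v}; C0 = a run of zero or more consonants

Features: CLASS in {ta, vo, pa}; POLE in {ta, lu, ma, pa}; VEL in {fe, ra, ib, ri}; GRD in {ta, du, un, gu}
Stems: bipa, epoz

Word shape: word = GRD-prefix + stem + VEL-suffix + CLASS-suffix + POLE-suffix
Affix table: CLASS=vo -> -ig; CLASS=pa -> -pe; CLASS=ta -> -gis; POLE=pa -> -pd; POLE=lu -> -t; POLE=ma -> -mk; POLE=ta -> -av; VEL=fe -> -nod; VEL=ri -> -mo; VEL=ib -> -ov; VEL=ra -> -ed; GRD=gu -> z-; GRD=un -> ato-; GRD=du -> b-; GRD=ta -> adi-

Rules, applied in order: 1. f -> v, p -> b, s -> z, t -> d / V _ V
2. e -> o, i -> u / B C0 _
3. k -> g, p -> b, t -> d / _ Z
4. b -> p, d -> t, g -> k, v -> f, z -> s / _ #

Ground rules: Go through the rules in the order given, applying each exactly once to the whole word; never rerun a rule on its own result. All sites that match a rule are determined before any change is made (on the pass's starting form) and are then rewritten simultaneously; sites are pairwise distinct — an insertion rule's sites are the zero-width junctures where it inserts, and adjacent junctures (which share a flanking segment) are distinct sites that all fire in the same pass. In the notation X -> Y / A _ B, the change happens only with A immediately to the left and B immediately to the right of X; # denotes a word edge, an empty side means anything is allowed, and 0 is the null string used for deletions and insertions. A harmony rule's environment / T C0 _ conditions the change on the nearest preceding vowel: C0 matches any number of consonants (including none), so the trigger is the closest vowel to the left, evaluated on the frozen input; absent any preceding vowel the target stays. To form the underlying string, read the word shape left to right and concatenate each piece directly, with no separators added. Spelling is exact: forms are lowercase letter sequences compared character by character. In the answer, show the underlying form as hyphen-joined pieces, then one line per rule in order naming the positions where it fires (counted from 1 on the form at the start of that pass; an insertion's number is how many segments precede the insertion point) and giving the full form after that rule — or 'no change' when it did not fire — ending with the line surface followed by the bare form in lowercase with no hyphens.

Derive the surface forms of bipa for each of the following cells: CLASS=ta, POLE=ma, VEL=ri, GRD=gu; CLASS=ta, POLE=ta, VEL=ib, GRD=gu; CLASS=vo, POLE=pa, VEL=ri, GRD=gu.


cell CLASS=ta, POLE=ma, VEL=ri, GRD=gu:
underlying: z-bipa-mo-gis-mk
1. f -> v, p -> b, s -> z, t -> d / V _ V: fires at position(s) 4: zbibamogismk
2. e -> o, i -> u / B C0 _: fires at position(s) 9: zbibamogusmk
3. k -> g, p -> b, t -> d / _ Z: no change
4. b -> p, d -> t, g -> k, v -> f, z -> s / _ #: no change
surface: zbibamogusmk

cell CLASS=ta, POLE=ta, VEL=ib, GRD=gu:
underlying: z-bipa-ov-gis-av
1. f -> v, p -> b, s -> z, t -> d / V _ V: fires at position(s) 4, 10: zbibaovgizav
2. e -> o, i -> u / B C0 _: fires at position(s) 9: zbibaovguzav
3. k -> g, p -> b, t -> d / _ Z: no change
4. b -> p, d -> t, g -> k, v -> f, z -> s / _ #: fires at position(s) 12: zbibaovguzaf
surface: zbibaovguzaf

cell CLASS=vo, POLE=pa, VEL=ri, GRD=gu:
underlying: z-bipa-mo-ig-pd
1. f -> v, p -> b, s -> z, t -> d / V _ V: fires at position(s) 4: zbibamoigpd
2. e -> o, i -> u / B C0 _: fires at position(s) 8: zbibamougpd
3. k -> g, p -> b, t -> d / _ Z: fires at position(s) 10: zbibamougbd
4. b -> p, d -> t, g -> k, v -> f, z -> s / _ #: fires at position(s) 11: zbibamougbt
surface: zbibamougbt


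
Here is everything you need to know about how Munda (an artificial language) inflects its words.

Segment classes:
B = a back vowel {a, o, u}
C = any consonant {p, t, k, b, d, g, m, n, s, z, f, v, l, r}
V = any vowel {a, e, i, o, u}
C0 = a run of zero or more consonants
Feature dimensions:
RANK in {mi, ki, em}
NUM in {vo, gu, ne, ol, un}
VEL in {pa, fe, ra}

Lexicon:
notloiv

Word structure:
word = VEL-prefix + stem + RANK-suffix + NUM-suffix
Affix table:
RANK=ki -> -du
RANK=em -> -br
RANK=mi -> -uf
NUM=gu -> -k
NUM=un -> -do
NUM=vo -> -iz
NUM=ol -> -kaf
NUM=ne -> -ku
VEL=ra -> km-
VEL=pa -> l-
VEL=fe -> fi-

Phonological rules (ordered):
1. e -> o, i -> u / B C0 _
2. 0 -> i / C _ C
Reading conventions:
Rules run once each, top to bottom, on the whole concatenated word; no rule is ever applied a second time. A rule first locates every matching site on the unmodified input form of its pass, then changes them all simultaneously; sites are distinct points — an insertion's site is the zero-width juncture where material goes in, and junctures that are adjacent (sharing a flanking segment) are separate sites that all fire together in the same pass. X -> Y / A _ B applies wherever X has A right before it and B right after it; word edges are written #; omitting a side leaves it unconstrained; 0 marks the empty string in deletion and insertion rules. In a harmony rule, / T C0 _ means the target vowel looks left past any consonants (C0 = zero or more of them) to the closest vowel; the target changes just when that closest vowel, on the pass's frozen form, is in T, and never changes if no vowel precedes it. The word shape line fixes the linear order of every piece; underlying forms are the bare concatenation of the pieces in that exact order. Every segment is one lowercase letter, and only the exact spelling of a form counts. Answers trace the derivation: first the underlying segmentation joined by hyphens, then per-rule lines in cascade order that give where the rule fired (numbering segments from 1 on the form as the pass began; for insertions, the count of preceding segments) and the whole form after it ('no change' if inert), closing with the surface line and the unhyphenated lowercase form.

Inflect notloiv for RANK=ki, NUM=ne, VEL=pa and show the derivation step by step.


underlying: l-notloiv-du-ku
1. e -> o, i -> u / B C0 _: fires at position(s) 7: lnotlouvduku
2. 0 -> i / C _ C: inserts after position(s) 1, 4, 8: linotilouviduku
surface: linotilouviduku


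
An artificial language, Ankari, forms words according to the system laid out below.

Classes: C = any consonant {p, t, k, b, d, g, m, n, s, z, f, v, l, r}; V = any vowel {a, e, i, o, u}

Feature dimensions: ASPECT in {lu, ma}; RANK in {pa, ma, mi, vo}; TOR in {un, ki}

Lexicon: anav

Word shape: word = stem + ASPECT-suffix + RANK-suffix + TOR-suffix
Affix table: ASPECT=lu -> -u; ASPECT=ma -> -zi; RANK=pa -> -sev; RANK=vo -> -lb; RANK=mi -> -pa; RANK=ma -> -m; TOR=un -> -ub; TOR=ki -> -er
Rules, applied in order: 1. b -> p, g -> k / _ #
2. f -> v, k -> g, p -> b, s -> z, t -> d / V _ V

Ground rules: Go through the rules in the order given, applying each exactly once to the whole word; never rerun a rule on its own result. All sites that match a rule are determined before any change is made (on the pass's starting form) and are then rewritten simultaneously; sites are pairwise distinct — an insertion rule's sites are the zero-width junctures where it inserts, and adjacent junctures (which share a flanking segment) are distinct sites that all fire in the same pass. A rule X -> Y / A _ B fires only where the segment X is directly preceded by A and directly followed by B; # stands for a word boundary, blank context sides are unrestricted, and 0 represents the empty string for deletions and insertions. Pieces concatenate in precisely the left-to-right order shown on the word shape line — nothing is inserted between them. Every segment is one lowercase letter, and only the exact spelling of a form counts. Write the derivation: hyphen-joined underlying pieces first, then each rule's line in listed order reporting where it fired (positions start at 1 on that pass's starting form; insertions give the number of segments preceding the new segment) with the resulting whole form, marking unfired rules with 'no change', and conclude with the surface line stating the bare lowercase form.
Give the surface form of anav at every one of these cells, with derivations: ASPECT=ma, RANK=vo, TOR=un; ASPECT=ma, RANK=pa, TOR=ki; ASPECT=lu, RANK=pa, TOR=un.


cell ASPECT=ma, RANK=vo, TOR=un:
underlying: anav-zi-lb-ub
1. b -> p, g -> k / _ #: fires at position(s) 10: anavzilbup
2. f -> v, k -> g, p -> b, s -> z, t -> d / V _ V: no change
surface: anavzilbup

cell ASPECT=ma, RANK=pa, TOR=ki:
underlying: anav-zi-sev-er
1. b -> p, g -> k / _ #: no change
2. f -> v, k -> g, p -> b, s -> z, t -> d / V _ V: fires at position(s) 7: anavzizever
surface: anavzizever

cell ASPECT=lu, RANK=pa, TOR=un:
underlying: anav-u-sev-ub
1. b -> p, g -> k / _ #: fires at position(s) 10: anavusevup
2. f -> v, k -> g, p -> b, s -> z, t -> d / V _ V: fires at position(s) 6: anavuzevup
surface: anavuzevup
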